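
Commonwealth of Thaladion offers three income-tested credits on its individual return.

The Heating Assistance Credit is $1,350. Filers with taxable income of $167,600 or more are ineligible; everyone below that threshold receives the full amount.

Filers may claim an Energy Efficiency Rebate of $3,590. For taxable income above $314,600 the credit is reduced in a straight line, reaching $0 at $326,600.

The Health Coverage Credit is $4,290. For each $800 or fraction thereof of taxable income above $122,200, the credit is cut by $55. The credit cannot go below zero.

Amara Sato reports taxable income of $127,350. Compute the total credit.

Heating Assistance Credit: $127,350 is below the $167,600 cutoff, so the full $1,350 applies.
Energy Efficiency Rebate: $127,350 is at or below the $314,600 threshold, so the full $3,590 applies.
Health Coverage Credit: income exceeds $122,200 by $5,150, which is 7 full-or-partial $800 increments; reduction = 7 × $55 = $385, leaving $3,905.
Total: $1,350 + $3,590 + $3,905 = $8,845.

$8,845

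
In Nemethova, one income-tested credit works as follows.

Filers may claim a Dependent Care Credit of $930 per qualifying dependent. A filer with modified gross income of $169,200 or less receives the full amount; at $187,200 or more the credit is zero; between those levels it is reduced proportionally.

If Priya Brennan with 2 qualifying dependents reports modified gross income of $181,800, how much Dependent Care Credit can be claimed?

Dependent Care Credit: base = 2 × $930 = $1,860. $181,800 is $12,600 into a $18,000 phase-out range, leaving 5,400/18,000 of the credit: $1,860 × 5,400/18,000 = $558.

$558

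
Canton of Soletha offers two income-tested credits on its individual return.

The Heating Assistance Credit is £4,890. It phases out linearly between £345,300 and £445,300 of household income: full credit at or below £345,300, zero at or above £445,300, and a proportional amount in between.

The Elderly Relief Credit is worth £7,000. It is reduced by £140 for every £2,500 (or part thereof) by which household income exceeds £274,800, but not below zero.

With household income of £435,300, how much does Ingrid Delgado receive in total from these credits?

Heating Assistance Credit: £435,300 is £90,000 into a £100,000 phase-out range, leaving 10,000/100,000 of the credit: £4,890 × 10,000/100,000 = £489.
Elderly Relief Credit: income exceeds £274,800 by £160,500 → 65 increments × £140 = £9,100 ≥ base, so the credit is £0.
Total: £489 + £0 = £489.

£489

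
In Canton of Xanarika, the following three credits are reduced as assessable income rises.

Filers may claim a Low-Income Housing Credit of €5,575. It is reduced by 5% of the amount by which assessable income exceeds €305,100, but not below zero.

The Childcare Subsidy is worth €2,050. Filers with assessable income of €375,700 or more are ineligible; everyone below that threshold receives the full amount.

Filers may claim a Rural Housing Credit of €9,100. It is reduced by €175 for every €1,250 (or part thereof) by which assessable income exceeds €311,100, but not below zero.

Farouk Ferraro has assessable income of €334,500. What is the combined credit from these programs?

Low-Income Housing Credit: 5% of the €29,400 excess over €305,100 is €1,470; credit = €5,575 − €1,470 = €4,105.
Childcare Subsidy: €334,500 is below the €375,700 cutoff, so the full €2,050 applies.
Rural Housing Credit: income exceeds €311,100 by €23,400, which is 19 full-or-partial €1,250 increments; reduction = 19 × €175 = €3,325, leaving €5,775.
Total: €4,105 + €2,050 + €5,775 = €11,930.

€11,930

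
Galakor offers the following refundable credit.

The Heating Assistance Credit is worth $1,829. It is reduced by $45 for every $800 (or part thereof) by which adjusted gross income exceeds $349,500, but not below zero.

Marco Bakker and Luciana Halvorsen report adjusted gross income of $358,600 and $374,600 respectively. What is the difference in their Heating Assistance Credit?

$900

Marco ($358,600): Heating Assistance Credit: income exceeds $349,500 by $9,100, which is 12 full-or-partial $800 increments; reduction = 12 × $45 = $540, leaving $1,289.
Luciana ($374,600): Heating Assistance Credit: income exceeds $349,500 by $25,100, which is 32 full-or-partial $800 increments; reduction = 32 × $45 = $1,440, leaving $389.
Difference: |$1,289 − $389| = $900.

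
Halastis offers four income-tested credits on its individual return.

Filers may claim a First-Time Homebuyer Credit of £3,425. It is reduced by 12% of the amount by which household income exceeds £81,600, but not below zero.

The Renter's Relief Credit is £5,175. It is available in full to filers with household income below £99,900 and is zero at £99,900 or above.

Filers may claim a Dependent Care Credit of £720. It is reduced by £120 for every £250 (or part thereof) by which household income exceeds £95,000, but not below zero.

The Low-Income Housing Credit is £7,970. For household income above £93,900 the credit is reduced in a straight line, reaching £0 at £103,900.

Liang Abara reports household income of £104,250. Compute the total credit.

First-Time Homebuyer Credit: 12% of the £22,650 excess over £81,600 is £2,718; credit = £3,425 − £2,718 = £707.
Renter's Relief Credit: £104,250 meets or exceeds the £99,900 cutoff, so the credit is £0.
Dependent Care Credit: income exceeds £95,000 by £9,250 → 37 increments × £120 = £4,440 ≥ base, so the credit is £0.
Low-Income Housing Credit: £104,250 is at or above £103,900, so the credit is £0.
Total: £707 + £0 + £0 + £0 = £707.

£707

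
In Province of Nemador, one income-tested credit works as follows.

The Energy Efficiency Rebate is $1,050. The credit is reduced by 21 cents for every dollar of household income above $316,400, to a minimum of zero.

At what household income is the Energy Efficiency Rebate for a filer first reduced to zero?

$321,400

The credit falls by 21% of each dollar above $316,400, so it reaches zero when the excess is $1,050 / 21% = $5,000: income = $316,400 + $5,000 = $321,400.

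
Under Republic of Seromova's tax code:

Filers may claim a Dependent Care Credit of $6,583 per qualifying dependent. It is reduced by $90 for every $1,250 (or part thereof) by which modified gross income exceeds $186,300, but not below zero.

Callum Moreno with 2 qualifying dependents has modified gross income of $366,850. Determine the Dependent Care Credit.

Dependent Care Credit: base = 2 × $6,583 = $13,166. income exceeds $186,300 by $180,550, which is 145 full-or-partial $1,250 increments; reduction = 145 × $90 = $13,050, leaving $116.

$116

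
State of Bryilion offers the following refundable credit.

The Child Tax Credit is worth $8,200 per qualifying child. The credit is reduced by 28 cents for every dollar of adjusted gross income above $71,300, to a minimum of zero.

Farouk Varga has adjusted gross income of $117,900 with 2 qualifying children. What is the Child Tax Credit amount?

$3,352

Child Tax Credit: base = 2 × $8,200 = $16,400. 28% of the $46,600 excess over $71,300 is $13,048; credit = $16,400 − $13,048 = $3,352.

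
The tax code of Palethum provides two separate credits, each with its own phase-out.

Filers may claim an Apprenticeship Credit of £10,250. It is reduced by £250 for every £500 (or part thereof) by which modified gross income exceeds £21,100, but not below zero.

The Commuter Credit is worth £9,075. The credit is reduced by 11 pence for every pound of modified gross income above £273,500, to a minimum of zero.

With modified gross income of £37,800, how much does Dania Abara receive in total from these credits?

Apprenticeship Credit: income exceeds £21,100 by £16,700, which is 34 full-or-partial £500 increments; reduction = 34 × £250 = £8,500, leaving £1,750.
Commuter Credit: £37,800 is at or below the £273,500 threshold, so the full £9,075 applies.
Total: £1,750 + £9,075 = £10,825.

£10,825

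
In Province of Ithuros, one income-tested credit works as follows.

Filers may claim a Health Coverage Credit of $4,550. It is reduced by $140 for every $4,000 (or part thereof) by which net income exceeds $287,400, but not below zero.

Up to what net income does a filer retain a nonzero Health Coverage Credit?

$415,400

After 32 increments the reduction is 32 × $140 = $4,480, leaving $70; one more increment wipes it out. Increment 32 ends at excess 32 × $4,000 = $128,000, so the highest qualifying income is $287,400 + $128,000 = $415,400.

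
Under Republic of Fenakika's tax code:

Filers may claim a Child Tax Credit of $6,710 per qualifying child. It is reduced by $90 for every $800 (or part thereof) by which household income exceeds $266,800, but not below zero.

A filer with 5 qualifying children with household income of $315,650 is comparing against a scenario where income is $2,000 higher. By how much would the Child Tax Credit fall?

$180

At $315,650 — base = 5 × $6,710 = $33,550. income exceeds $266,800 by $48,850, which is 62 full-or-partial $800 increments; reduction = 62 × $90 = $5,580, leaving $27,970.
At $317,650 — base = 5 × $6,710 = $33,550. income exceeds $266,800 by $50,850, which is 64 full-or-partial $800 increments; reduction = 64 × $90 = $5,760, leaving $27,790.
Lost: $27,970 − $27,790 = $180.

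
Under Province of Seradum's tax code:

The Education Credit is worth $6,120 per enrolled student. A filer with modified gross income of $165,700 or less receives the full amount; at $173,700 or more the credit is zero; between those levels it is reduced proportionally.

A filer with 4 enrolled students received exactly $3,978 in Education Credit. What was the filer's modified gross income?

Full credit = 4 × $6,120 = $24,480.
$3,978 is 3,978/24,480 of the full $24,480, so 20,502/24,480 of the $8,000 range has been used: income = $165,700 + $8,000 × 20,502/24,480 = $172,400.

$172,400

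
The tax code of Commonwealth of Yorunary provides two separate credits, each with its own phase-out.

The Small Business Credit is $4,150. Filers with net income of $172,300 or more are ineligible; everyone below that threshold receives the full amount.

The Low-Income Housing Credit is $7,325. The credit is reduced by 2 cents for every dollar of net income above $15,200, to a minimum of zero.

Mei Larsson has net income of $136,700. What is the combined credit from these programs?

Small Business Credit: $136,700 is below the $172,300 cutoff, so the full $4,150 applies.
Low-Income Housing Credit: 2% of the $121,500 excess over $15,200 is $2,430; credit = $7,325 − $2,430 = $4,895.
Total: $4,150 + $4,895 = $9,045.

$9,045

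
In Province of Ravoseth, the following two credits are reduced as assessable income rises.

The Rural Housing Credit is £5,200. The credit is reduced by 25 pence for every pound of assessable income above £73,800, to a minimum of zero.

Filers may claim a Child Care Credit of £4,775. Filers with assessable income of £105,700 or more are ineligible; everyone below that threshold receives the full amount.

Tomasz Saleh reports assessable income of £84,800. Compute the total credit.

£7,225

Rural Housing Credit: 25% of the £11,000 excess over £73,800 is £2,750; credit = £5,200 − £2,750 = £2,450.
Child Care Credit: £84,800 is below the £105,700 cutoff, so the full £4,775 applies.
Total: £2,450 + £4,775 = £7,225.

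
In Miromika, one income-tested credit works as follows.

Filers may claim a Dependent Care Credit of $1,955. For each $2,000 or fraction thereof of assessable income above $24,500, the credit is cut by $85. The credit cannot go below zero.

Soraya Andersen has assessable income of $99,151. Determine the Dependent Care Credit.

Dependent Care Credit: income exceeds $24,500 by $74,651 → 38 increments × $85 = $3,230 ≥ base, so the credit is $0.

$0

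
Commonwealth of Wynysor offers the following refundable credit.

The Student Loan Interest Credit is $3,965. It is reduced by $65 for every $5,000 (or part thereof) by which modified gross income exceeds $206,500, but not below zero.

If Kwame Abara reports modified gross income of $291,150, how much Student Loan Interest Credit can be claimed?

Student Loan Interest Credit: income exceeds $206,500 by $84,650, which is 17 full-or-partial $5,000 increments; reduction = 17 × $65 = $1,105, leaving $2,860.

$2,860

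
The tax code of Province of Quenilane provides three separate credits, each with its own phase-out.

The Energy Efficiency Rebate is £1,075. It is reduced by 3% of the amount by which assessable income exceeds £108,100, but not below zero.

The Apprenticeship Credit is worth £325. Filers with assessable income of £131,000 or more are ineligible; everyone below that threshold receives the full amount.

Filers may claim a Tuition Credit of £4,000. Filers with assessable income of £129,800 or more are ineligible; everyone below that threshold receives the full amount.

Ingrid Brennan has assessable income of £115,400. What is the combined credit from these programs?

£5,181

Energy Efficiency Rebate: 3% of the £7,300 excess over £108,100 is £219; credit = £1,075 − £219 = £856.
Apprenticeship Credit: £115,400 is below the £131,000 cutoff, so the full £325 applies.
Tuition Credit: £115,400 is below the £129,800 cutoff, so the full £4,000 applies.
Total: £856 + £325 + £4,000 = £5,181.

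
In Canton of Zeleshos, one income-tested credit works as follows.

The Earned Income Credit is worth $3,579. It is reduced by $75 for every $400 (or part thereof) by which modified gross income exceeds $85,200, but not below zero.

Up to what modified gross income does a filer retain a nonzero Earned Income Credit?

$104,000

After 47 increments the reduction is 47 × $75 = $3,525, leaving $54; one more increment wipes it out. Increment 47 ends at excess 47 × $400 = $18,800, so the highest qualifying income is $85,200 + $18,800 = $104,000.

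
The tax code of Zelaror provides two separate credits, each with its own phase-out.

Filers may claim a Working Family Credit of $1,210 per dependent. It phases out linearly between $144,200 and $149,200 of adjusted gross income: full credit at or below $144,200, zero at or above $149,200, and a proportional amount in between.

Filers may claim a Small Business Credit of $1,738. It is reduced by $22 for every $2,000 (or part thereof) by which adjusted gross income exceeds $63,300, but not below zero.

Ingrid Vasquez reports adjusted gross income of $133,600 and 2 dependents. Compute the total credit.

Working Family Credit: base = 2 × $1,210 = $2,420. $133,600 is at or below the $144,200 threshold, so the full $2,420 applies.
Small Business Credit: income exceeds $63,300 by $70,300, which is 36 full-or-partial $2,000 increments; reduction = 36 × $22 = $792, leaving $946.
Total: $2,420 + $946 = $3,366.

$3,366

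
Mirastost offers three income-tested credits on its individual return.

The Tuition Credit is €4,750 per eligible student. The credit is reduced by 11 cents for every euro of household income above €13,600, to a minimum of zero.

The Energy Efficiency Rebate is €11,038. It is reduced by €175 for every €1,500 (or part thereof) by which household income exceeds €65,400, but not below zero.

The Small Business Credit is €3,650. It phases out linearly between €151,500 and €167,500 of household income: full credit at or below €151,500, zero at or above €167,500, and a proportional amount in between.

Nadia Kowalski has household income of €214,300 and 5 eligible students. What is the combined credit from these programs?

Tuition Credit: base = 5 × €4,750 = €23,750. 11% of the €200,700 excess over €13,600 is €22,077; credit = €23,750 − €22,077 = €1,673.
Energy Efficiency Rebate: income exceeds €65,400 by €148,900 → 100 increments × €175 = €17,500 ≥ base, so the credit is €0.
Small Business Credit: €214,300 is at or above €167,500, so the credit is €0.
Total: €1,673 + €0 + €0 = €1,673.

€1,673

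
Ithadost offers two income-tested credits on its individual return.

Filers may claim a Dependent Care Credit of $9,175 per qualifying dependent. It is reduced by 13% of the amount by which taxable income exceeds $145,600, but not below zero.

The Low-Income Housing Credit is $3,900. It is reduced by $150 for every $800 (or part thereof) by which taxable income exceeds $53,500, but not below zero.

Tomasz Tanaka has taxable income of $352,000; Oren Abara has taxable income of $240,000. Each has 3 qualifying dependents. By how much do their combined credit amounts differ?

$14,560

Tomasz ($352,000): Dependent Care Credit: base = 3 × $9,175 = $27,525. 13% of the $206,400 excess over $145,600 is $26,832; credit = $27,525 − $26,832 = $693. Low-Income Housing Credit: income exceeds $53,500 by $298,500 → 374 increments × $150 = $56,100 ≥ base, so the credit is $0. total $693 + $0 = $693
Oren ($240,000): Dependent Care Credit: base = 3 × $9,175 = $27,525. 13% of the $94,400 excess over $145,600 is $12,272; credit = $27,525 − $12,272 = $15,253. Low-Income Housing Credit: income exceeds $53,500 by $186,500 → 234 increments × $150 = $35,100 ≥ base, so the credit is $0. total $15,253 + $0 = $15,253
Difference: |$693 − $15,253| = $14,560.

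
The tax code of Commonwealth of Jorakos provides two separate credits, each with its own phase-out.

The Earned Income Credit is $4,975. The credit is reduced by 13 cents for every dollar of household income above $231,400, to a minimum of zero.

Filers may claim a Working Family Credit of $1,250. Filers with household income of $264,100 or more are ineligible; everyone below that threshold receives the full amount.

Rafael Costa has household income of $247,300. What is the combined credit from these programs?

Earned Income Credit: 13% of the $15,900 excess over $231,400 is $2,067; credit = $4,975 − $2,067 = $2,908.
Working Family Credit: $247,300 is below the $264,100 cutoff, so the full $1,250 applies.
Total: $2,908 + $1,250 = $4,158.

$4,158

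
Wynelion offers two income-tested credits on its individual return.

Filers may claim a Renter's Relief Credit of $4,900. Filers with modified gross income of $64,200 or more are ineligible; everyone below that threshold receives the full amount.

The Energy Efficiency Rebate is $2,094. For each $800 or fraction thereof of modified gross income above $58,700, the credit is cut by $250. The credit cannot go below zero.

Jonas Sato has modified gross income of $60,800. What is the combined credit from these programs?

$6,244

Renter's Relief Credit: $60,800 is below the $64,200 cutoff, so the full $4,900 applies.
Energy Efficiency Rebate: income exceeds $58,700 by $2,100, which is 3 full-or-partial $800 increments; reduction = 3 × $250 = $750, leaving $1,344.
Total: $4,900 + $1,344 = $6,244.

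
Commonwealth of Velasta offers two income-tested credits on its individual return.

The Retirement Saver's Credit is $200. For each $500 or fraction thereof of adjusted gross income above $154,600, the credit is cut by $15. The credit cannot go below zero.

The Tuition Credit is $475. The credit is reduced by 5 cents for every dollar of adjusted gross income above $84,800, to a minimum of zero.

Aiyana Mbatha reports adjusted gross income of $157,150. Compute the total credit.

Retirement Saver's Credit: income exceeds $154,600 by $2,550, which is 6 full-or-partial $500 increments; reduction = 6 × $15 = $90, leaving $110.
Tuition Credit: 5% of the $72,350 excess over $84,800 is $3,617.50 ≥ base, so the credit is $0.
Total: $110 + $0 = $110.

$110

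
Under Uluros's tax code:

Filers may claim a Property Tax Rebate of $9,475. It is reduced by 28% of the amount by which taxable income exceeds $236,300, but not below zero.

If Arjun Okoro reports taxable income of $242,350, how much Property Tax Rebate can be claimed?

$7,781

Property Tax Rebate: 28% of the $6,050 excess over $236,300 is $1,694; credit = $9,475 − $1,694 = $7,781.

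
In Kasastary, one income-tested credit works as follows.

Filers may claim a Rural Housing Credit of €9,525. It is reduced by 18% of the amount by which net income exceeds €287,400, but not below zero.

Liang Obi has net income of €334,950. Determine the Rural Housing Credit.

€966

Rural Housing Credit: 18% of the €47,550 excess over €287,400 is €8,559; credit = €9,525 − €8,559 = €966.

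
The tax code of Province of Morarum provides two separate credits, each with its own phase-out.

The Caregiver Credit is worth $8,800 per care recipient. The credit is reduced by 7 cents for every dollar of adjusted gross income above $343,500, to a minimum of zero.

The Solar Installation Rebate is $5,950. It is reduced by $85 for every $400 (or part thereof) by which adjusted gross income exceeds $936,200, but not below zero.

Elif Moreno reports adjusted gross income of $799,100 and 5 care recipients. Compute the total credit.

$18,058

Caregiver Credit: base = 5 × $8,800 = $44,000. 7% of the $455,600 excess over $343,500 is $31,892; credit = $44,000 − $31,892 = $12,108.
Solar Installation Rebate: $799,100 is at or below the $936,200 threshold, so the full $5,950 applies.
Total: $12,108 + $5,950 = $18,058.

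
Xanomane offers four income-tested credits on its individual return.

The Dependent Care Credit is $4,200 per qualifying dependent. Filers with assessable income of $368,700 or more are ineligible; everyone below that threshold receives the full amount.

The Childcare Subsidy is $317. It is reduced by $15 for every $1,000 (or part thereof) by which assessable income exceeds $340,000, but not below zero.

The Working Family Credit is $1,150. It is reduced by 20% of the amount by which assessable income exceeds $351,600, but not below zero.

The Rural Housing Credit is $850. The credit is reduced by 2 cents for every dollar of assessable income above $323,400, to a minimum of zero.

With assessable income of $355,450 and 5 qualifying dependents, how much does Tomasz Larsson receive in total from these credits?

$21,666

Dependent Care Credit: base = 5 × $4,200 = $21,000. $355,450 is below the $368,700 cutoff, so the full $21,000 applies.
Childcare Subsidy: income exceeds $340,000 by $15,450, which is 16 full-or-partial $1,000 increments; reduction = 16 × $15 = $240, leaving $77.
Working Family Credit: 20% of the $3,850 excess over $351,600 is $770; credit = $1,150 − $770 = $380.
Rural Housing Credit: 2% of the $32,050 excess over $323,400 is $641; credit = $850 − $641 = $209.
Total: $21,000 + $77 + $380 + $209 = $21,666.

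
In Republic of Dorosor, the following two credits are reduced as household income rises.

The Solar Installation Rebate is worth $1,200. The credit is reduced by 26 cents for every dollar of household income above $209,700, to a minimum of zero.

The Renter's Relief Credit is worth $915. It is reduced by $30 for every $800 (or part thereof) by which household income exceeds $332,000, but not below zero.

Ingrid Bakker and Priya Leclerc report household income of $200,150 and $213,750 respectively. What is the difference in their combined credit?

Ingrid ($200,150): Solar Installation Rebate: $200,150 is at or below the $209,700 threshold, so the full $1,200 applies. Renter's Relief Credit: $200,150 is at or below the $332,000 threshold, so the full $915 applies. total $1,200 + $915 = $2,115
Priya ($213,750): Solar Installation Rebate: 26% of the $4,050 excess over $209,700 is $1,053; credit = $1,200 − $1,053 = $147. Renter's Relief Credit: $213,750 is at or below the $332,000 threshold, so the full $915 applies. total $147 + $915 = $1,062
Difference: |$2,115 − $1,062| = $1,053.

$1,053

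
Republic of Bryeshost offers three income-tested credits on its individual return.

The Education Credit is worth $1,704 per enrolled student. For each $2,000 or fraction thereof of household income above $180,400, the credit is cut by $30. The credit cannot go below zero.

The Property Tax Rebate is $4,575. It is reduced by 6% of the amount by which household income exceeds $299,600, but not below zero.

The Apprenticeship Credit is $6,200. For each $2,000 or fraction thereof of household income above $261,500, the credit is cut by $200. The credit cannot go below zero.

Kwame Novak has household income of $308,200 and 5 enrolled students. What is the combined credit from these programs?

$12,059

Education Credit: base = 5 × $1,704 = $8,520. income exceeds $180,400 by $127,800, which is 64 full-or-partial $2,000 increments; reduction = 64 × $30 = $1,920, leaving $6,600.
Property Tax Rebate: 6% of the $8,600 excess over $299,600 is $516; credit = $4,575 − $516 = $4,059.
Apprenticeship Credit: income exceeds $261,500 by $46,700, which is 24 full-or-partial $2,000 increments; reduction = 24 × $200 = $4,800, leaving $1,400.
Total: $6,600 + $4,059 + $1,400 = $12,059.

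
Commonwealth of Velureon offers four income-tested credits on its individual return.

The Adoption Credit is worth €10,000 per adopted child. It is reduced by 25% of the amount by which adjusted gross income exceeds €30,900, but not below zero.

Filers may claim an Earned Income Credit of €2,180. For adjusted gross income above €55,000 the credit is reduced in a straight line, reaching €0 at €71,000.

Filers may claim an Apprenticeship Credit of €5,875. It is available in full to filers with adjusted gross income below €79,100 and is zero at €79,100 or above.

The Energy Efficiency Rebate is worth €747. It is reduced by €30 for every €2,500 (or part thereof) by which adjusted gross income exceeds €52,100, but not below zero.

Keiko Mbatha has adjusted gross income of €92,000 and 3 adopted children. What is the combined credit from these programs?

€14,992

Adoption Credit: base = 3 × €10,000 = €30,000. 25% of the €61,100 excess over €30,900 is €15,275; credit = €30,000 − €15,275 = €14,725.
Earned Income Credit: €92,000 is at or above €71,000, so the credit is €0.
Apprenticeship Credit: €92,000 meets or exceeds the €79,100 cutoff, so the credit is €0.
Energy Efficiency Rebate: income exceeds €52,100 by €39,900, which is 16 full-or-partial €2,500 increments; reduction = 16 × €30 = €480, leaving €267.
Total: €14,725 + €0 + €0 + €267 = €14,992.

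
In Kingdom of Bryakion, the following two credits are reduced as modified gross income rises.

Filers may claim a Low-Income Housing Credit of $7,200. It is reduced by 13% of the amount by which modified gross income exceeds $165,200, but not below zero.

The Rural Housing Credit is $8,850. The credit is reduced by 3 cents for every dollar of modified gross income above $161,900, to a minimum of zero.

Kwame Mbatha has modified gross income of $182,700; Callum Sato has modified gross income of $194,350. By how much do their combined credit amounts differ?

$1,864

Kwame ($182,700): Low-Income Housing Credit: 13% of the $17,500 excess over $165,200 is $2,275; credit = $7,200 − $2,275 = $4,925. Rural Housing Credit: 3% of the $20,800 excess over $161,900 is $624; credit = $8,850 − $624 = $8,226. total $4,925 + $8,226 = $13,151
Callum ($194,350): Low-Income Housing Credit: 13% of the $29,150 excess over $165,200 is $3,789.50; credit = $7,200 − $3,789.50 = $3,410.50. Rural Housing Credit: 3% of the $32,450 excess over $161,900 is $973.50; credit = $8,850 − $973.50 = $7,876.50. total $3,410.50 + $7,876.50 = $11,287
Difference: |$13,151 − $11,287| = $1,864.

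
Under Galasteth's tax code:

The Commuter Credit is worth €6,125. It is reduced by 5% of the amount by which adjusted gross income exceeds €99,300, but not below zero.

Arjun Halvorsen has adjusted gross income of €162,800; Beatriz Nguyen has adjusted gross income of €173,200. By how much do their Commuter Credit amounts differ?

€520

Arjun (€162,800): Commuter Credit: 5% of the €63,500 excess over €99,300 is €3,175; credit = €6,125 − €3,175 = €2,950.
Beatriz (€173,200): Commuter Credit: 5% of the €73,900 excess over €99,300 is €3,695; credit = €6,125 − €3,695 = €2,430.
Difference: |€2,950 − €2,430| = €520.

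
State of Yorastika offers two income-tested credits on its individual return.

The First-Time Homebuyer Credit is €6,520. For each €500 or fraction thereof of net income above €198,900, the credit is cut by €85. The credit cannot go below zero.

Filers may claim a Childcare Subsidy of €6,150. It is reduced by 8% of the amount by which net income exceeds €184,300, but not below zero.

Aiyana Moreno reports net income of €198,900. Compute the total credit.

€11,502

First-Time Homebuyer Credit: €198,900 is at or below the €198,900 threshold, so the full €6,520 applies.
Childcare Subsidy: 8% of the €14,600 excess over €184,300 is €1,168; credit = €6,150 − €1,168 = €4,982.
Total: €6,520 + €4,982 = €11,502.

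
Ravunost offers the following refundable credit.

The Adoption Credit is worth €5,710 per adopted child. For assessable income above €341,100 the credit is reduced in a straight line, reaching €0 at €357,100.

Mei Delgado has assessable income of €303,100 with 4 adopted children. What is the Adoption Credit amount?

Adoption Credit: base = 4 × €5,710 = €22,840. €303,100 is at or below the €341,100 threshold, so the full €22,840 applies.

€22,840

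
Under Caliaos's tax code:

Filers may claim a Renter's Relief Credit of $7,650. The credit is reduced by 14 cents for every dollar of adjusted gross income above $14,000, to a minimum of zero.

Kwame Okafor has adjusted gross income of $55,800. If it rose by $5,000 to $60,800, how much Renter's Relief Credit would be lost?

$700

At $55,800 — 14% of the $41,800 excess over $14,000 is $5,852; credit = $7,650 − $5,852 = $1,798.
At $60,800 — 14% of the $46,800 excess over $14,000 is $6,552; credit = $7,650 − $6,552 = $1,098.
Lost: $1,798 − $1,098 = $700.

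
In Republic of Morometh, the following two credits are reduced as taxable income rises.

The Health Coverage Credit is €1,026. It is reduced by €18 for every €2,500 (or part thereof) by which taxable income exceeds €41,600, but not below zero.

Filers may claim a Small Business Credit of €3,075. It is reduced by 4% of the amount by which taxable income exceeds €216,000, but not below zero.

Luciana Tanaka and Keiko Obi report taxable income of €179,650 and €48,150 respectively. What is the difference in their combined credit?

€954

Luciana (€179,650): Health Coverage Credit: income exceeds €41,600 by €138,050, which is 56 full-or-partial €2,500 increments; reduction = 56 × €18 = €1,008, leaving €18. Small Business Credit: €179,650 is at or below the €216,000 threshold, so the full €3,075 applies. total €18 + €3,075 = €3,093
Keiko (€48,150): Health Coverage Credit: income exceeds €41,600 by €6,550, which is 3 full-or-partial €2,500 increments; reduction = 3 × €18 = €54, leaving €972. Small Business Credit: €48,150 is at or below the €216,000 threshold, so the full €3,075 applies. total €972 + €3,075 = €4,047
Difference: |€3,093 − €4,047| = €954.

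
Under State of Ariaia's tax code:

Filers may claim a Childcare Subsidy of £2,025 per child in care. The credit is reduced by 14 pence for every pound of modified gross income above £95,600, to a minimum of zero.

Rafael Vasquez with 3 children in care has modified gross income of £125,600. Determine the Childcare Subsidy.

Childcare Subsidy: base = 3 × £2,025 = £6,075. 14% of the £30,000 excess over £95,600 is £4,200; credit = £6,075 − £4,200 = £1,875.

£1,875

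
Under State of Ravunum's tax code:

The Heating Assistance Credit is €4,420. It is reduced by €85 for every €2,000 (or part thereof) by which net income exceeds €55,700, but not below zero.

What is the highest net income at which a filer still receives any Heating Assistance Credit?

€157,700

After 51 increments the reduction is 51 × €85 = €4,335, leaving €85; one more increment wipes it out. Increment 51 ends at excess 51 × €2,000 = €102,000, so the highest qualifying income is €55,700 + €102,000 = €157,700.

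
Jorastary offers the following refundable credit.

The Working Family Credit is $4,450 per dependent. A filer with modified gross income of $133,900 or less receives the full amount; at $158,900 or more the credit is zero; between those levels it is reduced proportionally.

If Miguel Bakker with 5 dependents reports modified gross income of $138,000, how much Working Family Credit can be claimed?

$18,601

Working Family Credit: base = 5 × $4,450 = $22,250. $138,000 is $4,100 into a $25,000 phase-out range, leaving 20,900/25,000 of the credit: $22,250 × 20,900/25,000 = $18,601.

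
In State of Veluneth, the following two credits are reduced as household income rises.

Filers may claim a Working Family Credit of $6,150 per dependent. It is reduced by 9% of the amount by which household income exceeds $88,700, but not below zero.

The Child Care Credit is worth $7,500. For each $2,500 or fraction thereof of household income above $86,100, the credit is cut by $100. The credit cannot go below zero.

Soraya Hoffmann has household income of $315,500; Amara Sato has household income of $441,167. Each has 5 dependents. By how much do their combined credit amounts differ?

Soraya ($315,500): Working Family Credit: base = 5 × $6,150 = $30,750. 9% of the $226,800 excess over $88,700 is $20,412; credit = $30,750 − $20,412 = $10,338. Child Care Credit: income exceeds $86,100 by $229,400 → 92 increments × $100 = $9,200 ≥ base, so the credit is $0. total $10,338 + $0 = $10,338
Amara ($441,167): Working Family Credit: base = 5 × $6,150 = $30,750. 9% of the $352,467 excess over $88,700 is $31,722.03 ≥ base, so the credit is $0. Child Care Credit: income exceeds $86,100 by $355,067 → 143 increments × $100 = $14,300 ≥ base, so the credit is $0. total $0 + $0 = $0
Difference: |$10,338 − $0| = $10,338.

$10,338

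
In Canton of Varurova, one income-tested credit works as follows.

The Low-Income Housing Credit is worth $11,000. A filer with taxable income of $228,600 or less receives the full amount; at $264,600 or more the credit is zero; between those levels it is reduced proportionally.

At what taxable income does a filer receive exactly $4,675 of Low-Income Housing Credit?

$4,675 is 4,675/11,000 of the full $11,000, so 6,325/11,000 of the $36,000 range has been used: income = $228,600 + $36,000 × 6,325/11,000 = $249,300.

$249,300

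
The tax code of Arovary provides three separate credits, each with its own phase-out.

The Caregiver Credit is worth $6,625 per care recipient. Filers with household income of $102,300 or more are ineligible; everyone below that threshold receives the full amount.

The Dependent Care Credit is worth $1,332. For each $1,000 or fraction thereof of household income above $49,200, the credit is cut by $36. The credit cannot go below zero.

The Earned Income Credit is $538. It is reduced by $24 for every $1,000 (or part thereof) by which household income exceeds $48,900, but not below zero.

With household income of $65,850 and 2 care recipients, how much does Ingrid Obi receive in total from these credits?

Caregiver Credit: base = 2 × $6,625 = $13,250. $65,850 is below the $102,300 cutoff, so the full $13,250 applies.
Dependent Care Credit: income exceeds $49,200 by $16,650, which is 17 full-or-partial $1,000 increments; reduction = 17 × $36 = $612, leaving $720.
Earned Income Credit: income exceeds $48,900 by $16,950, which is 17 full-or-partial $1,000 increments; reduction = 17 × $24 = $408, leaving $130.
Total: $13,250 + $720 + $130 = $14,100.

$14,100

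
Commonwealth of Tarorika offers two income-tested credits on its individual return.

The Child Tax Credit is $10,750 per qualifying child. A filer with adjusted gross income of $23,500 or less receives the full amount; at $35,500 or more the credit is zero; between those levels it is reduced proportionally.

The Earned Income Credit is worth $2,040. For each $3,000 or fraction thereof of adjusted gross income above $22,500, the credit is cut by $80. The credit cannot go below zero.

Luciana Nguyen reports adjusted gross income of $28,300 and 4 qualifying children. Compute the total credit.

$27,680

Child Tax Credit: base = 4 × $10,750 = $43,000. $28,300 is $4,800 into a $12,000 phase-out range, leaving 7,200/12,000 of the credit: $43,000 × 7,200/12,000 = $25,800.
Earned Income Credit: income exceeds $22,500 by $5,800, which is 2 full-or-partial $3,000 increments; reduction = 2 × $80 = $160, leaving $1,880.
Total: $25,800 + $1,880 = $27,680.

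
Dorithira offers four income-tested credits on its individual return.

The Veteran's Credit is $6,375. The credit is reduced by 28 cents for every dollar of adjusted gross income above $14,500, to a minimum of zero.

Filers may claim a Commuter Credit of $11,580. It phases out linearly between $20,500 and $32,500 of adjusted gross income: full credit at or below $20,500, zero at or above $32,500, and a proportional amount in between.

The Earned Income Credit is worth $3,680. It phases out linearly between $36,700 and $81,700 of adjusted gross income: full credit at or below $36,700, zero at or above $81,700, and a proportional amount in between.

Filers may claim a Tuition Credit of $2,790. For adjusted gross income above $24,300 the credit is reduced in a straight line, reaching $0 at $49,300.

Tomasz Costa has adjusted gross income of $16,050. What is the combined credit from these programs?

$23,991

Veteran's Credit: 28% of the $1,550 excess over $14,500 is $434; credit = $6,375 − $434 = $5,941.
Commuter Credit: $16,050 is at or below the $20,500 threshold, so the full $11,580 applies.
Earned Income Credit: $16,050 is at or below the $36,700 threshold, so the full $3,680 applies.
Tuition Credit: $16,050 is at or below the $24,300 threshold, so the full $2,790 applies.
Total: $5,941 + $11,580 + $3,680 + $2,790 = $23,991.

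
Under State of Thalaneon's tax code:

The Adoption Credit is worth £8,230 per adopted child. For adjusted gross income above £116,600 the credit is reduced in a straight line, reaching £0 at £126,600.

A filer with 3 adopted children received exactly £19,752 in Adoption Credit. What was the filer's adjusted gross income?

£118,600

Full credit = 3 × £8,230 = £24,690.
£19,752 is 19,752/24,690 of the full £24,690, so 4,938/24,690 of the £10,000 range has been used: income = £116,600 + £10,000 × 4,938/24,690 = £118,600.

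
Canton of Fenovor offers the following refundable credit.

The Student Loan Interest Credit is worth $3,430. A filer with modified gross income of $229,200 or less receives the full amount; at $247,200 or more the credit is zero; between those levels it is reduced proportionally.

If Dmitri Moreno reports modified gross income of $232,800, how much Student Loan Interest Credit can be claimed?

Student Loan Interest Credit: $232,800 is $3,600 into a $18,000 phase-out range, leaving 14,400/18,000 of the credit: $3,430 × 14,400/18,000 = $2,744.

$2,744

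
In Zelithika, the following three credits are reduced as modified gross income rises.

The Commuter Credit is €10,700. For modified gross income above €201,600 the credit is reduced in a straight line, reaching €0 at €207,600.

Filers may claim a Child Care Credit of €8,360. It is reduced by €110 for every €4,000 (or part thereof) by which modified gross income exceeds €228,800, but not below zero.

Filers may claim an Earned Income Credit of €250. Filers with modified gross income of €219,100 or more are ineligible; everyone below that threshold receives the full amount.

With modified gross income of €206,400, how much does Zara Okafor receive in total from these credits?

€10,750

Commuter Credit: €206,400 is €4,800 into a €6,000 phase-out range, leaving 1,200/6,000 of the credit: €10,700 × 1,200/6,000 = €2,140.
Child Care Credit: €206,400 is at or below the €228,800 threshold, so the full €8,360 applies.
Earned Income Credit: €206,400 is below the €219,100 cutoff, so the full €250 applies.
Total: €2,140 + €8,360 + €250 = €10,750.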